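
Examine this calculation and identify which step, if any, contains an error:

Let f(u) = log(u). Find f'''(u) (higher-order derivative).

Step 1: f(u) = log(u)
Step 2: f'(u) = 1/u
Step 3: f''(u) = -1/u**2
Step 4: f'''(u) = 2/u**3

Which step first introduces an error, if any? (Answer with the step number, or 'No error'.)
No error

All steps in this derivation are correct.
The final answer f'''(u) = 2/u**3 is valid.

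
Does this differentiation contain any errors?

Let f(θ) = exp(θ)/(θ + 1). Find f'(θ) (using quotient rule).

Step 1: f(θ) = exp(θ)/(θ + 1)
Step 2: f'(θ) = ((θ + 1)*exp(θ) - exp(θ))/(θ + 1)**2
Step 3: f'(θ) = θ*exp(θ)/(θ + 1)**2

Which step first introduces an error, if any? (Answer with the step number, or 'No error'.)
No error

All steps in this derivation are correct.
The final answer f'(θ) = θ*exp(θ)/(θ + 1)**2 is valid.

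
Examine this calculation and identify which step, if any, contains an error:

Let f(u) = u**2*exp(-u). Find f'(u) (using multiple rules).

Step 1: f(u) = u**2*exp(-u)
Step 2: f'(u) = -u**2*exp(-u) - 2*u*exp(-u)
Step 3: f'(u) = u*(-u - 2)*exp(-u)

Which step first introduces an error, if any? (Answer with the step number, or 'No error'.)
Step 2

Step 2 is incorrect due to a sign flip.
The step shows: -u**2*exp(-u) - 2*u*exp(-u)
The correct value should be: -u**2*exp(-u) + 2*u*exp(-u)

Explanation: The sign of one term was flipped: the term 2*u*exp(-u) was incorrectly written as -2*u*exp(-u)
The later steps are derived from this incorrect expression, so the error originates in Step 2.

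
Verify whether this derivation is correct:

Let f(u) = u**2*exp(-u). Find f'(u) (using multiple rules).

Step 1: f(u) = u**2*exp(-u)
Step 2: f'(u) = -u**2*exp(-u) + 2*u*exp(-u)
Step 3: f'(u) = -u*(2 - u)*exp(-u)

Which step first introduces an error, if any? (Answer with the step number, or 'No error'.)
Step 3

Step 3 is incorrect due to a sign flip.
The step shows: -u*(2 - u)*exp(-u)
The correct value should be: u*(2 - u)*exp(-u)

Explanation: The sign of the whole expression was flipped: the term u*(2 - u)*exp(-u) was incorrectly written as -u*(2 - u)*exp(-u)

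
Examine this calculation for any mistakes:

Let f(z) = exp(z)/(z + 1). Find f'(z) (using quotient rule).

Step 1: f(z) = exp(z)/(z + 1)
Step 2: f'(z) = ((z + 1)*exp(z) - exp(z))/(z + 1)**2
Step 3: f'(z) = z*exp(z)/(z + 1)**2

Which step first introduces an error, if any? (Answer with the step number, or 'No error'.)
No error

All steps in this derivation are correct.
The final answer f'(z) = z*exp(z)/(z + 1)**2 is valid.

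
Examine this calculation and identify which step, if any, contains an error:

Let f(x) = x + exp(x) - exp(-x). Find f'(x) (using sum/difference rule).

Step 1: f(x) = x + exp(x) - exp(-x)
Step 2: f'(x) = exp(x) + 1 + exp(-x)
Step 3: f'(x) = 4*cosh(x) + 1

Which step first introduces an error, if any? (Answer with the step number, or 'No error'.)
Step 3

Step 3 is incorrect due to a wrong coefficient.
The step shows: 4*cosh(x) + 1
The correct value should be: 2*cosh(x) + 1

Explanation: The coefficient 2 was incorrectly written as 4: the term 2*cosh(x) was incorrectly written as 4*cosh(x)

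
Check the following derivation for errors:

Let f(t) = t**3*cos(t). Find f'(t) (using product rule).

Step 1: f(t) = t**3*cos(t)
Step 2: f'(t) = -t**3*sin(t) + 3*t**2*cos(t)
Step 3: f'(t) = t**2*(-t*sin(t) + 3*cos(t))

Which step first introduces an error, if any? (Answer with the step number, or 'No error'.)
No error

All steps in this derivation are correct.
The final answer f'(t) = t**2*(-t*sin(t) + 3*cos(t)) is valid.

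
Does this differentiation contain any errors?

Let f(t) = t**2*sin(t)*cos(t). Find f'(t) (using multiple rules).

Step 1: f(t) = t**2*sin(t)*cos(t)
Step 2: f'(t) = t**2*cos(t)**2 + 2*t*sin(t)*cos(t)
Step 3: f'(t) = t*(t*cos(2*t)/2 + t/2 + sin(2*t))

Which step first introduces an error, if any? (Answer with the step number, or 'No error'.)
Step 2

Step 2 is incorrect due to a dropped term.
The step shows: t**2*cos(t)**2 + 2*t*sin(t)*cos(t)
The correct value should be: -t**2*sin(t)**2 + t**2*cos(t)**2 + 2*t*sin(t)*cos(t)

Explanation: A term was dropped: the term -t**2*sin(t)**2 was incorrectly omitted
The later steps are derived from this incorrect expression, so the error originates in Step 2.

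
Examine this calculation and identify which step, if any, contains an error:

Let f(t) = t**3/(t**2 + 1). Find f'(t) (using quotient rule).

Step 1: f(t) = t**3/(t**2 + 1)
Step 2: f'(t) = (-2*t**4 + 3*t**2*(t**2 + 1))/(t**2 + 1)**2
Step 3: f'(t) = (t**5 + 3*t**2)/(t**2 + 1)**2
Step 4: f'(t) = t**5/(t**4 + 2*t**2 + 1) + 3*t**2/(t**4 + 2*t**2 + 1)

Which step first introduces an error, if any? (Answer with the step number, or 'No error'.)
Step 3

Step 3 is incorrect due to a wrong exponent.
The step shows: (t**5 + 3*t**2)/(t**2 + 1)**2
The correct value should be: (t**4 + 3*t**2)/(t**2 + 1)**2

Explanation: The exponent 4 on t was incorrectly written as 5: the term (t**4 + 3*t**2)/(t**2 + 1)**2 was incorrectly written as (t**5 + 3*t**2)/(t**2 + 1)**2
The later steps are derived from this incorrect expression, so the error originates in Step 3.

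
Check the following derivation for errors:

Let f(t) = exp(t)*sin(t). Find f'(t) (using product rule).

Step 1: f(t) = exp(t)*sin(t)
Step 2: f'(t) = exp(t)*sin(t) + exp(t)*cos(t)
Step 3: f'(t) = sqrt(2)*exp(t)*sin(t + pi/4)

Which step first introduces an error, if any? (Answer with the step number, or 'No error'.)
No error

All steps in this derivation are correct.
The final answer f'(t) = sqrt(2)*exp(t)*sin(t + pi/4) is valid.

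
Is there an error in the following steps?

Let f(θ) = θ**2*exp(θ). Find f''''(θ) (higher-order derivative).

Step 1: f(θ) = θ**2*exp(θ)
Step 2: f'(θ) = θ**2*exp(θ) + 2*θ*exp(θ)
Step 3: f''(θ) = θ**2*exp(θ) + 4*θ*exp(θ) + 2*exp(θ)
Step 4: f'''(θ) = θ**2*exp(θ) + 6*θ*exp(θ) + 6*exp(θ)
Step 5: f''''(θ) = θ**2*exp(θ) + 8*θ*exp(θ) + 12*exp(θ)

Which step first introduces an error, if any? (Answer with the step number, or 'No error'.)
No error

All steps in this derivation are correct.
The final answer f''''(θ) = θ**2*exp(θ) + 8*θ*exp(θ) + 12*exp(θ) is valid.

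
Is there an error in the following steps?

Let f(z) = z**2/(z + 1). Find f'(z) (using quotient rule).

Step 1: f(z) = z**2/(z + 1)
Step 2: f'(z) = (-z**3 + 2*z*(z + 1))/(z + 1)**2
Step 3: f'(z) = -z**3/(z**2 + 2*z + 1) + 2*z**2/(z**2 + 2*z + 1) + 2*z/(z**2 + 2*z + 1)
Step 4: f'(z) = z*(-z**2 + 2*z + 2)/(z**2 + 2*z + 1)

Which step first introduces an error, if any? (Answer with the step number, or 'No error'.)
Step 2

Step 2 is incorrect due to a wrong exponent.
The step shows: (-z**3 + 2*z*(z + 1))/(z + 1)**2
The correct value should be: (-z**2 + 2*z*(z + 1))/(z + 1)**2

Explanation: The exponent 2 on z was incorrectly written as 3: the term (-z**2 + 2*z*(z + 1))/(z + 1)**2 was incorrectly written as (-z**3 + 2*z*(z + 1))/(z + 1)**2
The later steps are derived from this incorrect expression, so the error originates in Step 2.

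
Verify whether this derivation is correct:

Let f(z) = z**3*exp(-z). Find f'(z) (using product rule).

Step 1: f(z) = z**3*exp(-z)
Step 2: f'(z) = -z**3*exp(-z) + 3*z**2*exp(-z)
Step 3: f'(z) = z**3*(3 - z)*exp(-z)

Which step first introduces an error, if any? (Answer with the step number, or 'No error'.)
Step 3

Step 3 is incorrect due to a wrong exponent.
The step shows: z**3*(3 - z)*exp(-z)
The correct value should be: z**2*(3 - z)*exp(-z)

Explanation: The exponent 2 on z was incorrectly written as 3: the term z**2*(3 - z)*exp(-z) was incorrectly written as z**3*(3 - z)*exp(-z)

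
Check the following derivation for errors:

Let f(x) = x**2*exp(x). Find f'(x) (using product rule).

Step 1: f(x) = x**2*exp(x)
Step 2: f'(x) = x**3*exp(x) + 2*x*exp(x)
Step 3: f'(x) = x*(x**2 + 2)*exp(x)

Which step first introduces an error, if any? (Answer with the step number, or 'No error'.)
Step 2

Step 2 is incorrect due to a wrong exponent.
The step shows: x**3*exp(x) + 2*x*exp(x)
The correct value should be: x**2*exp(x) + 2*x*exp(x)

Explanation: The exponent 2 on x was incorrectly written as 3: the term x**2*exp(x) was incorrectly written as x**3*exp(x)
The later steps are derived from this incorrect expression, so the error originates in Step 2.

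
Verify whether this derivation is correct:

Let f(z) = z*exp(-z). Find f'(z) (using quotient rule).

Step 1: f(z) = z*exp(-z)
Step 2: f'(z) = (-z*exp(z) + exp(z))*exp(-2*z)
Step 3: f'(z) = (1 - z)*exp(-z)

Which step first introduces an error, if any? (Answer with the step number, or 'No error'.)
No error

All steps in this derivation are correct.
The final answer f'(z) = (1 - z)*exp(-z) is valid.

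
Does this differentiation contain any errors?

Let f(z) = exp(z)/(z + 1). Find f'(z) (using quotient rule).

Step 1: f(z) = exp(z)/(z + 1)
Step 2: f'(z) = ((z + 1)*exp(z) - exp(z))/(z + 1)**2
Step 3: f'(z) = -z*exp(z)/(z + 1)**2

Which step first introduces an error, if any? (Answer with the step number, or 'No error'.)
Step 3

Step 3 is incorrect due to a sign flip.
The step shows: -z*exp(z)/(z + 1)**2
The correct value should be: z*exp(z)/(z + 1)**2

Explanation: The sign of the whole expression was flipped: the term z*exp(z)/(z + 1)**2 was incorrectly written as -z*exp(z)/(z + 1)**2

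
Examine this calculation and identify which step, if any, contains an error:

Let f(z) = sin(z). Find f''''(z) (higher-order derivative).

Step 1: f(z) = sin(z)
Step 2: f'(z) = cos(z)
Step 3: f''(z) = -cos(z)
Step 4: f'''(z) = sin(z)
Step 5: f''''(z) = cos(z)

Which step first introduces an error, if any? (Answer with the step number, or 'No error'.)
Step 3

Step 3 is incorrect due to a wrong trig function.
The step shows: -cos(z)
The correct value should be: -sin(z)

Explanation: sin(z) was incorrectly written as cos(z): the term -sin(z) was incorrectly written as -cos(z)
The later steps are derived from this incorrect expression, so the error originates in Step 3.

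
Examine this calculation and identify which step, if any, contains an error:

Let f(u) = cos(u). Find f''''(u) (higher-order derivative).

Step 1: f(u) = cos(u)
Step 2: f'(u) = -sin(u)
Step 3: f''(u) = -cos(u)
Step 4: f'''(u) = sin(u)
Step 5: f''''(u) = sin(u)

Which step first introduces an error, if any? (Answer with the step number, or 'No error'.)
Step 5

Step 5 is incorrect due to a wrong trig function.
The step shows: sin(u)
The correct value should be: cos(u)

Explanation: cos(u) was incorrectly written as sin(u): the term cos(u) was incorrectly written as sin(u)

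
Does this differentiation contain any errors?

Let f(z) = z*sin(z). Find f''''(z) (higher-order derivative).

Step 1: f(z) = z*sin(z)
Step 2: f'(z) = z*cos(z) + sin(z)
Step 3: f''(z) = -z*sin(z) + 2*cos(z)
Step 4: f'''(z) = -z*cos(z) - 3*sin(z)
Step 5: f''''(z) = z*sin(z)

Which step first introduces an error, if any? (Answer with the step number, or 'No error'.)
Step 5

Step 5 is incorrect due to a dropped term.
The step shows: z*sin(z)
The correct value should be: z*sin(z) - 4*cos(z)

Explanation: A term was dropped: the term -4*cos(z) was incorrectly omitted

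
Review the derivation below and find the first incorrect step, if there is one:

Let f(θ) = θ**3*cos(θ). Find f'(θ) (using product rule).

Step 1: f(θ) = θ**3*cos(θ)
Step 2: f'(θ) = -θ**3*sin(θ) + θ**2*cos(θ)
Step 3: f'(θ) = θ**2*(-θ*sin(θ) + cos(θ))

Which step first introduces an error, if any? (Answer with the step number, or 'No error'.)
Step 2

Step 2 is incorrect due to a wrong coefficient.
The step shows: -θ**3*sin(θ) + θ**2*cos(θ)
The correct value should be: -θ**3*sin(θ) + 3*θ**2*cos(θ)

Explanation: The coefficient 3 was incorrectly written as 1: the term 3*θ**2*cos(θ) was incorrectly written as θ**2*cos(θ)
The later steps are derived from this incorrect expression, so the error originates in Step 2.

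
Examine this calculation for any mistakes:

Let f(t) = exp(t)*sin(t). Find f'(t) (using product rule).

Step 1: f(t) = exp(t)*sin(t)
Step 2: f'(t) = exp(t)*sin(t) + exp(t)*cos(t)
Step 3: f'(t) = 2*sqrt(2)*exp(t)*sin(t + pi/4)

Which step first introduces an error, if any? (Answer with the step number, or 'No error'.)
Step 3

Step 3 is incorrect due to a wrong exponent.
The step shows: 2*sqrt(2)*exp(t)*sin(t + pi/4)
The correct value should be: sqrt(2)*exp(t)*sin(t + pi/4)

Explanation: The exponent 1/2 on 2 was incorrectly written as 3/2: the term sqrt(2)*exp(t)*sin(t + pi/4) was incorrectly written as 2*sqrt(2)*exp(t)*sin(t + pi/4)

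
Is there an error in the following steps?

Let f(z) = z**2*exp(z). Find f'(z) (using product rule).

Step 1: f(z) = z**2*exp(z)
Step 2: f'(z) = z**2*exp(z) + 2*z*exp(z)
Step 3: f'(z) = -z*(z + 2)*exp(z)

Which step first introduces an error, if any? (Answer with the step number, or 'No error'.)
Step 3

Step 3 is incorrect due to a sign flip.
The step shows: -z*(z + 2)*exp(z)
The correct value should be: z*(z + 2)*exp(z)

Explanation: The sign of the whole expression was flipped: the term z*(z + 2)*exp(z) was incorrectly written as -z*(z + 2)*exp(z)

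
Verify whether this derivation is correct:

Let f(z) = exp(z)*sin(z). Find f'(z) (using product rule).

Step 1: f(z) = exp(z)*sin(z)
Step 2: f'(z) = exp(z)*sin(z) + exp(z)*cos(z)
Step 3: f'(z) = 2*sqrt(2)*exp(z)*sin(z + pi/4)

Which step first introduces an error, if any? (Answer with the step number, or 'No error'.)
Step 3

Step 3 is incorrect due to a wrong exponent.
The step shows: 2*sqrt(2)*exp(z)*sin(z + pi/4)
The correct value should be: sqrt(2)*exp(z)*sin(z + pi/4)

Explanation: The exponent 1/2 on 2 was incorrectly written as 3/2: the term sqrt(2)*exp(z)*sin(z + pi/4) was incorrectly written as 2*sqrt(2)*exp(z)*sin(z + pi/4)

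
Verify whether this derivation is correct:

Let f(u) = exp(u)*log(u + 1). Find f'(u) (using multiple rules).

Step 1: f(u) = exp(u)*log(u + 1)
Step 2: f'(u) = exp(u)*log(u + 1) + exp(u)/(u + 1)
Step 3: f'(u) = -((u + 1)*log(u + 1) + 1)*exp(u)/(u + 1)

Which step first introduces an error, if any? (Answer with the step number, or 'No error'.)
Step 3

Step 3 is incorrect due to a sign flip.
The step shows: -((u + 1)*log(u + 1) + 1)*exp(u)/(u + 1)
The correct value should be: ((u + 1)*log(u + 1) + 1)*exp(u)/(u + 1)

Explanation: The sign of the whole expression was flipped: the term ((u + 1)*log(u + 1) + 1)*exp(u)/(u + 1) was incorrectly written as -((u + 1)*log(u + 1) + 1)*exp(u)/(u + 1)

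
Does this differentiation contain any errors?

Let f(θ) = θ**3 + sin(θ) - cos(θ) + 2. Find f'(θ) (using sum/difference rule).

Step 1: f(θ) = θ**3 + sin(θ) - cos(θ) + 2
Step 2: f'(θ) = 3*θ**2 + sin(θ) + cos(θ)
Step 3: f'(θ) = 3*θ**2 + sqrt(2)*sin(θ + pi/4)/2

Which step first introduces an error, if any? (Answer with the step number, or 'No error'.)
Step 3

Step 3 is incorrect due to a wrong exponent.
The step shows: 3*θ**2 + sqrt(2)*sin(θ + pi/4)/2
The correct value should be: 3*θ**2 + sqrt(2)*sin(θ + pi/4)

Explanation: The exponent 1/2 on 2 was incorrectly written as -1/2: the term sqrt(2)*sin(θ + pi/4) was incorrectly written as sqrt(2)*sin(θ + pi/4)/2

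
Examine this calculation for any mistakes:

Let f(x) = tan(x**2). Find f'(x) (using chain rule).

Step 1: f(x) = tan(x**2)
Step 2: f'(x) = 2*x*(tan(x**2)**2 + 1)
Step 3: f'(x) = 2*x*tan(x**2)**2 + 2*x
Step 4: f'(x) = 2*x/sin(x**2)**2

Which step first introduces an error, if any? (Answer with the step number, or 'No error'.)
Step 4

Step 4 is incorrect due to a wrong trig function.
The step shows: 2*x/sin(x**2)**2
The correct value should be: 2*x/cos(x**2)**2

Explanation: cos(x**2) was incorrectly written as sin(x**2): the term 2*x/cos(x**2)**2 was incorrectly written as 2*x/sin(x**2)**2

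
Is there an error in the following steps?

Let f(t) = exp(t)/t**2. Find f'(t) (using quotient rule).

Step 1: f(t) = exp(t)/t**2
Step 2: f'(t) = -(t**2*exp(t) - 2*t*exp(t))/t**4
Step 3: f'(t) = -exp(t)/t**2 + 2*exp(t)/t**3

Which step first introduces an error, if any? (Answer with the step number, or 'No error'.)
Step 2

Step 2 is incorrect due to a sign flip.
The step shows: -(t**2*exp(t) - 2*t*exp(t))/t**4
The correct value should be: (t**2*exp(t) - 2*t*exp(t))/t**4

Explanation: The sign of the whole expression was flipped: the term (t**2*exp(t) - 2*t*exp(t))/t**4 was incorrectly written as -(t**2*exp(t) - 2*t*exp(t))/t**4
The later steps are derived from this incorrect expression, so the error originates in Step 2.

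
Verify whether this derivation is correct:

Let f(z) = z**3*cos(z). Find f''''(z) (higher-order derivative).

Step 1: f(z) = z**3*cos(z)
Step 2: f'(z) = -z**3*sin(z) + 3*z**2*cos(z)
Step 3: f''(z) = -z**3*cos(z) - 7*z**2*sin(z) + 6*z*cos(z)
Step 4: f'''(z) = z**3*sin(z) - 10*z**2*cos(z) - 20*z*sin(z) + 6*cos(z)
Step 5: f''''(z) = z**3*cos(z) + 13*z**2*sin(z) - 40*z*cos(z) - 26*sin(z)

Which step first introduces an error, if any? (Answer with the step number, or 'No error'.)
Step 3

Step 3 is incorrect due to a wrong coefficient.
The step shows: -z**3*cos(z) - 7*z**2*sin(z) + 6*z*cos(z)
The correct value should be: -z**3*cos(z) - 6*z**2*sin(z) + 6*z*cos(z)

Explanation: The coefficient -6 was incorrectly written as -7: the term -6*z**2*sin(z) was incorrectly written as -7*z**2*sin(z)
The later steps are derived from this incorrect expression, so the error originates in Step 3.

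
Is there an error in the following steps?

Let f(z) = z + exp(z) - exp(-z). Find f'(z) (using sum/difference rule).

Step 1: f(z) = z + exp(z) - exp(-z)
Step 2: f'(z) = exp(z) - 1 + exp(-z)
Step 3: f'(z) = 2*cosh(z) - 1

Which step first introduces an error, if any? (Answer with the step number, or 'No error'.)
Step 2

Step 2 is incorrect due to a sign flip.
The step shows: exp(z) - 1 + exp(-z)
The correct value should be: exp(z) + 1 + exp(-z)

Explanation: The sign of one term was flipped: the term 1 was incorrectly written as -1
The later steps are derived from this incorrect expression, so the error originates in Step 2.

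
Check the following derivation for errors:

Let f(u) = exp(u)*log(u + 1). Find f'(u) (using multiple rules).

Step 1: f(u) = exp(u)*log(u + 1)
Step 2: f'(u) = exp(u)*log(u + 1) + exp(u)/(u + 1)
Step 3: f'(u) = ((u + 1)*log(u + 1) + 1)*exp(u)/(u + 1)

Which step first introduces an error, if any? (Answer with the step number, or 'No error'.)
No error

All steps in this derivation are correct.
The final answer f'(u) = ((u + 1)*log(u + 1) + 1)*exp(u)/(u + 1) is valid.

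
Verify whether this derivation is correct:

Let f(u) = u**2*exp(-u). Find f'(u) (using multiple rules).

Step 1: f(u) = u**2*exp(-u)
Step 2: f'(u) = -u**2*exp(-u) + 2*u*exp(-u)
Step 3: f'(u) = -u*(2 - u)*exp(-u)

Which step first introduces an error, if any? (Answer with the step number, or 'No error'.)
Step 3

Step 3 is incorrect due to a sign flip.
The step shows: -u*(2 - u)*exp(-u)
The correct value should be: u*(2 - u)*exp(-u)

Explanation: The sign of the whole expression was flipped: the term u*(2 - u)*exp(-u) was incorrectly written as -u*(2 - u)*exp(-u)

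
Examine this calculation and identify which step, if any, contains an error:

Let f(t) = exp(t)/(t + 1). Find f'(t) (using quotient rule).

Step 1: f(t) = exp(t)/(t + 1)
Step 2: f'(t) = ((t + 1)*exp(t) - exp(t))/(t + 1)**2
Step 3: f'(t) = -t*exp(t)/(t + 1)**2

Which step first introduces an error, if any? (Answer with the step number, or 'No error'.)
Step 3

Step 3 is incorrect due to a sign flip.
The step shows: -t*exp(t)/(t + 1)**2
The correct value should be: t*exp(t)/(t + 1)**2

Explanation: The sign of the whole expression was flipped: the term t*exp(t)/(t + 1)**2 was incorrectly written as -t*exp(t)/(t + 1)**2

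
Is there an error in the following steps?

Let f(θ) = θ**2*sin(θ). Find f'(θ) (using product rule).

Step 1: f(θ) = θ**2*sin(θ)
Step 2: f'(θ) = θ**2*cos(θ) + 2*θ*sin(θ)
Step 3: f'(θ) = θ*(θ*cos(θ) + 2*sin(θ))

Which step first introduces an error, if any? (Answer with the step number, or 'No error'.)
No error

All steps in this derivation are correct.
The final answer f'(θ) = θ*(θ*cos(θ) + 2*sin(θ)) is valid.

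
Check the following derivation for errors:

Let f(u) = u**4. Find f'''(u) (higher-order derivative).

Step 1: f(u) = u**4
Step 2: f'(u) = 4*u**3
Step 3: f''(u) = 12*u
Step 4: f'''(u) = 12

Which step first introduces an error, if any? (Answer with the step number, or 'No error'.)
Step 3

Step 3 is incorrect due to a wrong exponent.
The step shows: 12*u
The correct value should be: 12*u**2

Explanation: The exponent 2 on u was incorrectly written as 1: the term 12*u**2 was incorrectly written as 12*u
The later steps are derived from this incorrect expression, so the error originates in Step 3.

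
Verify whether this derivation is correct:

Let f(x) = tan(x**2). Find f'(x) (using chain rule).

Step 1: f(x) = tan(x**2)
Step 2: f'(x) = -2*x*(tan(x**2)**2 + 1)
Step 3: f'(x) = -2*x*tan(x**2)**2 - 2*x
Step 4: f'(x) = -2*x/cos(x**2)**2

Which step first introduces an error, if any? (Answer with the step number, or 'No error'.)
Step 2

Step 2 is incorrect due to a sign flip.
The step shows: -2*x*(tan(x**2)**2 + 1)
The correct value should be: 2*x*(tan(x**2)**2 + 1)

Explanation: The sign of the whole expression was flipped: the term 2*x*(tan(x**2)**2 + 1) was incorrectly written as -2*x*(tan(x**2)**2 + 1)
The later steps are derived from this incorrect expression, so the error originates in Step 2.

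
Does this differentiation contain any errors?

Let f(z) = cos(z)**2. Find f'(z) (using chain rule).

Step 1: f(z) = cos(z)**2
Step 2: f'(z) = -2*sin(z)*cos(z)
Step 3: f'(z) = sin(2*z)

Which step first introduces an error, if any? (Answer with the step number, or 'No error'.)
Step 3

Step 3 is incorrect due to a sign flip.
The step shows: sin(2*z)
The correct value should be: -sin(2*z)

Explanation: The sign of the whole expression was flipped: the term -sin(2*z) was incorrectly written as sin(2*z)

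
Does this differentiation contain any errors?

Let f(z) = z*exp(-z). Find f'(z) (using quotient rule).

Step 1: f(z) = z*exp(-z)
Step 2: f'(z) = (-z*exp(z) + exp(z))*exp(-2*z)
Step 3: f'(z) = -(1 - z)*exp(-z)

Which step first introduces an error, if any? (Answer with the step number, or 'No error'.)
Step 3

Step 3 is incorrect due to a sign flip.
The step shows: -(1 - z)*exp(-z)
The correct value should be: (1 - z)*exp(-z)

Explanation: The sign of the whole expression was flipped: the term (1 - z)*exp(-z) was incorrectly written as -(1 - z)*exp(-z)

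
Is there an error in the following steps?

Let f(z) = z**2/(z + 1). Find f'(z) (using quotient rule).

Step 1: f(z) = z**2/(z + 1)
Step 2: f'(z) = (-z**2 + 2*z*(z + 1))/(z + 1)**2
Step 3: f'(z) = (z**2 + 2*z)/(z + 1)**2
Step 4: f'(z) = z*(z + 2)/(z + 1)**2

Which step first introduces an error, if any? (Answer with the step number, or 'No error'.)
No error

All steps in this derivation are correct.
The final answer f'(z) = z*(z + 2)/(z + 1)**2 is valid.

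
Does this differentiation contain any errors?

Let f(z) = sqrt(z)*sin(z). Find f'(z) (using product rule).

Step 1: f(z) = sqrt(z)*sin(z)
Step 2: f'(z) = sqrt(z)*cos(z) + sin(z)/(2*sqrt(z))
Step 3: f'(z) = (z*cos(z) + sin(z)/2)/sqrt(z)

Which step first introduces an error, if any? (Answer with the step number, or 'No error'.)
No error

All steps in this derivation are correct.
The final answer f'(z) = (z*cos(z) + sin(z)/2)/sqrt(z) is valid.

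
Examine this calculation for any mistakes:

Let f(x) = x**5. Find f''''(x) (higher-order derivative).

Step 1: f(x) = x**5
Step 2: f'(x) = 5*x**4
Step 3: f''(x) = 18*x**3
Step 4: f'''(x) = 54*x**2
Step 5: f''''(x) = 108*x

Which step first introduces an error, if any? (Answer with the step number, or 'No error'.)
Step 3

Step 3 is incorrect due to a wrong coefficient.
The step shows: 18*x**3
The correct value should be: 20*x**3

Explanation: The coefficient 20 was incorrectly written as 18: the term 20*x**3 was incorrectly written as 18*x**3
The later steps are derived from this incorrect expression, so the error originates in Step 3.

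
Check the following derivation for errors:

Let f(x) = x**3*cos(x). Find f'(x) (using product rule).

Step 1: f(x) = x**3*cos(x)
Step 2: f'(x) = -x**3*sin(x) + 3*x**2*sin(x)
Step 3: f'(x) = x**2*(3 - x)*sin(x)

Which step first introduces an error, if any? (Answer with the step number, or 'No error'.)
Step 2

Step 2 is incorrect due to a wrong trig function.
The step shows: -x**3*sin(x) + 3*x**2*sin(x)
The correct value should be: -x**3*sin(x) + 3*x**2*cos(x)

Explanation: cos(x) was incorrectly written as sin(x): the term 3*x**2*cos(x) was incorrectly written as 3*x**2*sin(x)
The later steps are derived from this incorrect expression, so the error originates in Step 2.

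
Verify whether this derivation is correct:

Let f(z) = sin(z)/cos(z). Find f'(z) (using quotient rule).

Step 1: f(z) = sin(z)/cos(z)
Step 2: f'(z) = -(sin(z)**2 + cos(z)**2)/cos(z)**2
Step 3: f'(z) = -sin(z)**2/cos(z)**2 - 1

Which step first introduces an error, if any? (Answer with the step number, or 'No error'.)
Step 2

Step 2 is incorrect due to a sign flip.
The step shows: -(sin(z)**2 + cos(z)**2)/cos(z)**2
The correct value should be: (sin(z)**2 + cos(z)**2)/cos(z)**2

Explanation: The sign of the whole expression was flipped: the term (sin(z)**2 + cos(z)**2)/cos(z)**2 was incorrectly written as -(sin(z)**2 + cos(z)**2)/cos(z)**2
The later steps are derived from this incorrect expression, so the error originates in Step 2.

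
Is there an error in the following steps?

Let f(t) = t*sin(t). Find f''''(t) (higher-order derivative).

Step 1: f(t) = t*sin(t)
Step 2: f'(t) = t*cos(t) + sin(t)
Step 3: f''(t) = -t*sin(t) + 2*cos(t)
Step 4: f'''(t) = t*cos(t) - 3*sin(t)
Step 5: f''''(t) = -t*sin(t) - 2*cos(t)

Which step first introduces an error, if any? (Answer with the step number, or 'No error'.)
Step 4

Step 4 is incorrect due to a sign flip.
The step shows: t*cos(t) - 3*sin(t)
The correct value should be: -t*cos(t) - 3*sin(t)

Explanation: The sign of one term was flipped: the term -t*cos(t) was incorrectly written as t*cos(t)
The later steps are derived from this incorrect expression, so the error originates in Step 4.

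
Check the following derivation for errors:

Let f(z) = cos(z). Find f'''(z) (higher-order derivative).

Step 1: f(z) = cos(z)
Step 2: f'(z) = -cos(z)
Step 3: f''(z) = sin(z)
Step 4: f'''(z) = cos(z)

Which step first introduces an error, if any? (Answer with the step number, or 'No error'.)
Step 2

Step 2 is incorrect due to a wrong trig function.
The step shows: -cos(z)
The correct value should be: -sin(z)

Explanation: sin(z) was incorrectly written as cos(z): the term -sin(z) was incorrectly written as -cos(z)
The later steps are derived from this incorrect expression, so the error originates in Step 2.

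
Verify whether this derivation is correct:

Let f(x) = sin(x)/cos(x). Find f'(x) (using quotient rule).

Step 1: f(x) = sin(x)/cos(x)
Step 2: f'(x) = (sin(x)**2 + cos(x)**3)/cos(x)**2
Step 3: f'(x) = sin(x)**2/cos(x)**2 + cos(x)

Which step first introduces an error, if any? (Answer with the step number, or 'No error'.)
Step 2

Step 2 is incorrect due to a wrong exponent.
The step shows: (sin(x)**2 + cos(x)**3)/cos(x)**2
The correct value should be: (sin(x)**2 + cos(x)**2)/cos(x)**2

Explanation: The exponent 2 on cos(x) was incorrectly written as 3: the term (sin(x)**2 + cos(x)**2)/cos(x)**2 was incorrectly written as (sin(x)**2 + cos(x)**3)/cos(x)**2
The later steps are derived from this incorrect expression, so the error originates in Step 2.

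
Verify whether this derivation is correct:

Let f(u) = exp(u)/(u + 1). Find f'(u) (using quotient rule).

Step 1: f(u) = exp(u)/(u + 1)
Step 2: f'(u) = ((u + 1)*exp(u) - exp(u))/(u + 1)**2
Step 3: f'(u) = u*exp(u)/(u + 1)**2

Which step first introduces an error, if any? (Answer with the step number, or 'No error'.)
No error

All steps in this derivation are correct.
The final answer f'(u) = u*exp(u)/(u + 1)**2 is valid.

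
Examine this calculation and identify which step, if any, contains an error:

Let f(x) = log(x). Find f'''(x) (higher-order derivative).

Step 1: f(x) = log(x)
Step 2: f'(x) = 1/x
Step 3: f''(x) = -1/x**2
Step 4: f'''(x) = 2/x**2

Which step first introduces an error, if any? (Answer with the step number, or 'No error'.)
Step 4

Step 4 is incorrect due to a wrong exponent.
The step shows: 2/x**2
The correct value should be: 2/x**3

Explanation: The exponent -3 on x was incorrectly written as -2: the term 2/x**3 was incorrectly written as 2/x**2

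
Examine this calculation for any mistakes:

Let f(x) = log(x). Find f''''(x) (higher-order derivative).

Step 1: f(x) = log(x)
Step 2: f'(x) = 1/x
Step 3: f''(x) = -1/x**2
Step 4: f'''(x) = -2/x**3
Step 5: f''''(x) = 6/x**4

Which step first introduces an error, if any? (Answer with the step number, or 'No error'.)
Step 4

Step 4 is incorrect due to a sign flip.
The step shows: -2/x**3
The correct value should be: 2/x**3

Explanation: The sign of the whole expression was flipped: the term 2/x**3 was incorrectly written as -2/x**3
The later steps are derived from this incorrect expression, so the error originates in Step 4.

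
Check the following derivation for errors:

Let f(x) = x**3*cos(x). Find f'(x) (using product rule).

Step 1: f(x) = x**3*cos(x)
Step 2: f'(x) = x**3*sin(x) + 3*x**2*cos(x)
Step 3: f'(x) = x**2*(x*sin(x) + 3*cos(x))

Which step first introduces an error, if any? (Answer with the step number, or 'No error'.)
Step 2

Step 2 is incorrect due to a sign flip.
The step shows: x**3*sin(x) + 3*x**2*cos(x)
The correct value should be: -x**3*sin(x) + 3*x**2*cos(x)

Explanation: The sign of one term was flipped: the term -x**3*sin(x) was incorrectly written as x**3*sin(x)
The later steps are derived from this incorrect expression, so the error originates in Step 2.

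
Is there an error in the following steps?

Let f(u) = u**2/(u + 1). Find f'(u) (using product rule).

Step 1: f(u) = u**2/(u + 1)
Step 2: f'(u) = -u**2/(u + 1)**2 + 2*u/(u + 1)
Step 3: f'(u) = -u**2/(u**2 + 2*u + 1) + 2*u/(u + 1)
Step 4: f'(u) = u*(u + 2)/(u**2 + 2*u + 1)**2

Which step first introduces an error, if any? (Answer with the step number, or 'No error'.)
Step 4

Step 4 is incorrect due to a wrong exponent.
The step shows: u*(u + 2)/(u**2 + 2*u + 1)**2
The correct value should be: u*(u + 2)/(u**2 + 2*u + 1)

Explanation: The exponent -1 on u**2 + 2*u + 1 was incorrectly written as -2: the term u*(u + 2)/(u**2 + 2*u + 1) was incorrectly written as u*(u + 2)/(u**2 + 2*u + 1)**2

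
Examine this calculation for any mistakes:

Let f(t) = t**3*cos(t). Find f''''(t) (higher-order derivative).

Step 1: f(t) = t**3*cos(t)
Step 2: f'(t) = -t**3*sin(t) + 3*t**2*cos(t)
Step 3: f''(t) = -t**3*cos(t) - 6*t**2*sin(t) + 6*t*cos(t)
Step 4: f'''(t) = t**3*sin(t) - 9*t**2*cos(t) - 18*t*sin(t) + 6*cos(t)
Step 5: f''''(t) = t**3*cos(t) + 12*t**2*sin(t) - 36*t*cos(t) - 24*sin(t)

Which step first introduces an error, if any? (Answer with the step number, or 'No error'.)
No error

All steps in this derivation are correct.
The final answer f''''(t) = t**3*cos(t) + 12*t**2*sin(t) - 36*t*cos(t) - 24*sin(t) is valid.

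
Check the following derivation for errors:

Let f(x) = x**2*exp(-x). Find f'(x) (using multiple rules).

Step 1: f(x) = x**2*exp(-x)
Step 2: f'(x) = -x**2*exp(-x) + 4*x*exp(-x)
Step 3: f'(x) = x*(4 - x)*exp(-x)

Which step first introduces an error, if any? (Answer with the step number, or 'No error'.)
Step 2

Step 2 is incorrect due to a wrong coefficient.
The step shows: -x**2*exp(-x) + 4*x*exp(-x)
The correct value should be: -x**2*exp(-x) + 2*x*exp(-x)

Explanation: The coefficient 2 was incorrectly written as 4: the term 2*x*exp(-x) was incorrectly written as 4*x*exp(-x)
The later steps are derived from this incorrect expression, so the error originates in Step 2.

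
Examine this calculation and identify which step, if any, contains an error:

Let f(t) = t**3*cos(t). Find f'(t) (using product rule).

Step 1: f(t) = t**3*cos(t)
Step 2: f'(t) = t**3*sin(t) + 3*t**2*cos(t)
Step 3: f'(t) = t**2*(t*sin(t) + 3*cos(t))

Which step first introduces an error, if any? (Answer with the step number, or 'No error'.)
Step 2

Step 2 is incorrect due to a sign flip.
The step shows: t**3*sin(t) + 3*t**2*cos(t)
The correct value should be: -t**3*sin(t) + 3*t**2*cos(t)

Explanation: The sign of one term was flipped: the term -t**3*sin(t) was incorrectly written as t**3*sin(t)
The later steps are derived from this incorrect expression, so the error originates in Step 2.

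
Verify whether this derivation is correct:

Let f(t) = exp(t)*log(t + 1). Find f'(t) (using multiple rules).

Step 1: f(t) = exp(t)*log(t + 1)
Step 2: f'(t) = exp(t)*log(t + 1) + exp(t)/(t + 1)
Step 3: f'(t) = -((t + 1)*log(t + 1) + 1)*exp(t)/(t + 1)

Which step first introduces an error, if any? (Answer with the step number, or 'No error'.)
Step 3

Step 3 is incorrect due to a sign flip.
The step shows: -((t + 1)*log(t + 1) + 1)*exp(t)/(t + 1)
The correct value should be: ((t + 1)*log(t + 1) + 1)*exp(t)/(t + 1)

Explanation: The sign of the whole expression was flipped: the term ((t + 1)*log(t + 1) + 1)*exp(t)/(t + 1) was incorrectly written as -((t + 1)*log(t + 1) + 1)*exp(t)/(t + 1)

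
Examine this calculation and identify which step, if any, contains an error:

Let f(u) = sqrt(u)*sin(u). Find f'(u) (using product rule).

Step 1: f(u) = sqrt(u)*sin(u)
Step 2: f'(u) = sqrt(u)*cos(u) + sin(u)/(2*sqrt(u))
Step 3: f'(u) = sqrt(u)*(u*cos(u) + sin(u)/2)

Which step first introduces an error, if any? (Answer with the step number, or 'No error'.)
Step 3

Step 3 is incorrect due to a wrong exponent.
The step shows: sqrt(u)*(u*cos(u) + sin(u)/2)
The correct value should be: (u*cos(u) + sin(u)/2)/sqrt(u)

Explanation: The exponent -1/2 on u was incorrectly written as 1/2: the term (u*cos(u) + sin(u)/2)/sqrt(u) was incorrectly written as sqrt(u)*(u*cos(u) + sin(u)/2)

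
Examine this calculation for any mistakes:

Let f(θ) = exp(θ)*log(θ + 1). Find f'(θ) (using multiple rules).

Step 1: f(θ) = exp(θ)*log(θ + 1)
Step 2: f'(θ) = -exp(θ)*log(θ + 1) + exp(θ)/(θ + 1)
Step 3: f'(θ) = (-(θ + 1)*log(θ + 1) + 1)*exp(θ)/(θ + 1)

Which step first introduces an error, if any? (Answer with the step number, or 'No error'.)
Step 2

Step 2 is incorrect due to a sign flip.
The step shows: -exp(θ)*log(θ + 1) + exp(θ)/(θ + 1)
The correct value should be: exp(θ)*log(θ + 1) + exp(θ)/(θ + 1)

Explanation: The sign of one term was flipped: the term exp(θ)*log(θ + 1) was incorrectly written as -exp(θ)*log(θ + 1)
The later steps are derived from this incorrect expression, so the error originates in Step 2.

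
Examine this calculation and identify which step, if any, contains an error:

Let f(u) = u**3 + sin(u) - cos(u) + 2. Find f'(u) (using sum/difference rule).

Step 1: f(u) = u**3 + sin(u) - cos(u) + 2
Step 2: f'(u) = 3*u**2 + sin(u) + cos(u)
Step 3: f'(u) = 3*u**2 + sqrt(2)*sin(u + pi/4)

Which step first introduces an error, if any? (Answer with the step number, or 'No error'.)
No error

All steps in this derivation are correct.
The final answer f'(u) = 3*u**2 + sqrt(2)*sin(u + pi/4) is valid.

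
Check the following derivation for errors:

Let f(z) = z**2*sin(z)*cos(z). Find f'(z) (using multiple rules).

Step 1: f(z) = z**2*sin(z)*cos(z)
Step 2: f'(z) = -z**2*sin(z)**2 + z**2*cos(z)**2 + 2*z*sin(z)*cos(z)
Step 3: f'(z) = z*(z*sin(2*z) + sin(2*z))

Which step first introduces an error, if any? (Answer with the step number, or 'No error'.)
Step 3

Step 3 is incorrect due to a wrong trig function.
The step shows: z*(z*sin(2*z) + sin(2*z))
The correct value should be: z*(z*cos(2*z) + sin(2*z))

Explanation: cos(2*z) was incorrectly written as sin(2*z): the term z*(z*cos(2*z) + sin(2*z)) was incorrectly written as z*(z*sin(2*z) + sin(2*z))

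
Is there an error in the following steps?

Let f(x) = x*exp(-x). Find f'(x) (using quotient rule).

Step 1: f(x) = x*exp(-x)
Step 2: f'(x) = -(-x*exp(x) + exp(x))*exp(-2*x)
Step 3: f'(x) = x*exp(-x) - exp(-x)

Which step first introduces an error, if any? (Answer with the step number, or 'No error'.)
Step 2

Step 2 is incorrect due to a sign flip.
The step shows: -(-x*exp(x) + exp(x))*exp(-2*x)
The correct value should be: (-x*exp(x) + exp(x))*exp(-2*x)

Explanation: The sign of the whole expression was flipped: the term (-x*exp(x) + exp(x))*exp(-2*x) was incorrectly written as -(-x*exp(x) + exp(x))*exp(-2*x)
The later steps are derived from this incorrect expression, so the error originates in Step 2.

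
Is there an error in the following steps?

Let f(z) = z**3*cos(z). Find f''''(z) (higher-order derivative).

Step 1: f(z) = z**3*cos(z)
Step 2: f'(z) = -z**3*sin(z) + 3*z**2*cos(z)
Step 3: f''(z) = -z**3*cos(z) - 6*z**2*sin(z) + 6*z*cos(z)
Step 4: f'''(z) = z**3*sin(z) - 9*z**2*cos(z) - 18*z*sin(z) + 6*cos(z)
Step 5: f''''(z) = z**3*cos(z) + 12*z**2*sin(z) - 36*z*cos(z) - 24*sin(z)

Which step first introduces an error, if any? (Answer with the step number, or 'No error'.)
No error

All steps in this derivation are correct.
The final answer f''''(z) = z**3*cos(z) + 12*z**2*sin(z) - 36*z*cos(z) - 24*sin(z) is valid.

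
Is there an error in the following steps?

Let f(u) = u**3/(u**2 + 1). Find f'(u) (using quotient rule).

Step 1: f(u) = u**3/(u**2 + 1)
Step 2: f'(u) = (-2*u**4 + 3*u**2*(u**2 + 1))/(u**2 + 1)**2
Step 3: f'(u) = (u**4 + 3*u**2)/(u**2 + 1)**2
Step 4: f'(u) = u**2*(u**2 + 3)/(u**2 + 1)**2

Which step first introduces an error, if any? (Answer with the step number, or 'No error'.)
No error

All steps in this derivation are correct.
The final answer f'(u) = u**2*(u**2 + 3)/(u**2 + 1)**2 is valid.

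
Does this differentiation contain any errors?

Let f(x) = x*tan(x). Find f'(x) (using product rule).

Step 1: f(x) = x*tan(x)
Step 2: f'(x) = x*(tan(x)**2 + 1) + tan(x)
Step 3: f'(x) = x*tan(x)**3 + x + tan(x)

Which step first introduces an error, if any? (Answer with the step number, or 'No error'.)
Step 3

Step 3 is incorrect due to a wrong exponent.
The step shows: x*tan(x)**3 + x + tan(x)
The correct value should be: x*tan(x)**2 + x + tan(x)

Explanation: The exponent 2 on tan(x) was incorrectly written as 3: the term x*tan(x)**2 was incorrectly written as x*tan(x)**3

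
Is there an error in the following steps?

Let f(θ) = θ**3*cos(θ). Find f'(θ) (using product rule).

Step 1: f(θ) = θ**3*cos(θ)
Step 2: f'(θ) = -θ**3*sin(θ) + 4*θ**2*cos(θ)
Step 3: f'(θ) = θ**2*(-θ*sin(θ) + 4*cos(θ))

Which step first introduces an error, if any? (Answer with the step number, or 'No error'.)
Step 2

Step 2 is incorrect due to a wrong coefficient.
The step shows: -θ**3*sin(θ) + 4*θ**2*cos(θ)
The correct value should be: -θ**3*sin(θ) + 3*θ**2*cos(θ)

Explanation: The coefficient 3 was incorrectly written as 4: the term 3*θ**2*cos(θ) was incorrectly written as 4*θ**2*cos(θ)
The later steps are derived from this incorrect expression, so the error originates in Step 2.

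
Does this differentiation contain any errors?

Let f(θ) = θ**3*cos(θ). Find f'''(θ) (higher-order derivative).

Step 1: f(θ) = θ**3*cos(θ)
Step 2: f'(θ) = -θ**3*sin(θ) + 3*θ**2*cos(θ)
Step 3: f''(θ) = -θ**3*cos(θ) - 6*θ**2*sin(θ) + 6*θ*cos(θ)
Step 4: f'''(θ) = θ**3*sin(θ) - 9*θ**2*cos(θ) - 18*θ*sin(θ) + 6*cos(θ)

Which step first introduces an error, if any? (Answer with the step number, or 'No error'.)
No error

All steps in this derivation are correct.
The final answer f'''(θ) = θ**3*sin(θ) - 9*θ**2*cos(θ) - 18*θ*sin(θ) + 6*cos(θ) is valid.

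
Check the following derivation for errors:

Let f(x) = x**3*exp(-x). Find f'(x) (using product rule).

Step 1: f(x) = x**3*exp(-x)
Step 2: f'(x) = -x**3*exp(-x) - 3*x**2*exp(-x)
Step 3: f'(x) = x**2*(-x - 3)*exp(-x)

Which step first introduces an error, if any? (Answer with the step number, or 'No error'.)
Step 2

Step 2 is incorrect due to a sign flip.
The step shows: -x**3*exp(-x) - 3*x**2*exp(-x)
The correct value should be: -x**3*exp(-x) + 3*x**2*exp(-x)

Explanation: The sign of one term was flipped: the term 3*x**2*exp(-x) was incorrectly written as -3*x**2*exp(-x)
The later steps are derived from this incorrect expression, so the error originates in Step 2.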